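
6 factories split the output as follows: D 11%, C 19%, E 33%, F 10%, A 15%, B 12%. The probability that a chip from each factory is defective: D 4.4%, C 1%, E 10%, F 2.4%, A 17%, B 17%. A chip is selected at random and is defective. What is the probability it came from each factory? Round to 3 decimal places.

By Bayes' rule, posterior ∝ prior × likelihood:
  D: 0.11 × 0.044 = 0.00484
  C: 0.19 × 0.01 = 0.0019
  E: 0.33 × 0.1 = 0.033
  F: 0.1 × 0.024 = 0.0024
  A: 0.15 × 0.17 = 0.0255
  B: 0.12 × 0.17 = 0.0204
Normalizing constant = 0.08804.
P(D | defective) = 0.00484/0.08804 ≈ 0.055
P(C | defective) = 0.0019/0.08804 ≈ 0.022
P(E | defective) = 0.033/0.08804 ≈ 0.375
P(F | defective) = 0.0024/0.08804 ≈ 0.027
P(A | defective) = 0.0255/0.08804 ≈ 0.290
P(B | defective) = 0.0204/0.08804 ≈ 0.232
(Check: 0.055+0.022+0.375+0.027+0.290+0.232 = 1.001.)

D 0.055, C 0.022, E 0.375, F 0.027, A 0.290, B 0.232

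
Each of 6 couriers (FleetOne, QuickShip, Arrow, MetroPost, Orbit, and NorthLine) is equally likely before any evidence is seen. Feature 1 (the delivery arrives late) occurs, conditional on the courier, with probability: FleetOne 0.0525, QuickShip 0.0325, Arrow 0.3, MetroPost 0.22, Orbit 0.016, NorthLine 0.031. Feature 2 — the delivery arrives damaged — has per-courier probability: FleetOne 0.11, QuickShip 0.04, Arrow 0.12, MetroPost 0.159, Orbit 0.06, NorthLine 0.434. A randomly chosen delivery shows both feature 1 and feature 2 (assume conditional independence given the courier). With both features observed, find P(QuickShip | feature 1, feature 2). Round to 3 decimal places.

With a uniform prior (1/6 each), posterior ∝ likelihood:
  FleetOne: 0.0525 × 0.11 = 0.005775
  QuickShip: 0.0325 × 0.04 = 0.0013
  Arrow: 0.3 × 0.12 = 0.036
  MetroPost: 0.22 × 0.159 = 0.03498
  Orbit: 0.016 × 0.06 = 0.00096
  NorthLine: 0.031 × 0.434 = 0.013454
Sum = 0.092469.
P(QuickShip | evidence) = 0.0013 / 0.092469 ≈ 0.014.

0.014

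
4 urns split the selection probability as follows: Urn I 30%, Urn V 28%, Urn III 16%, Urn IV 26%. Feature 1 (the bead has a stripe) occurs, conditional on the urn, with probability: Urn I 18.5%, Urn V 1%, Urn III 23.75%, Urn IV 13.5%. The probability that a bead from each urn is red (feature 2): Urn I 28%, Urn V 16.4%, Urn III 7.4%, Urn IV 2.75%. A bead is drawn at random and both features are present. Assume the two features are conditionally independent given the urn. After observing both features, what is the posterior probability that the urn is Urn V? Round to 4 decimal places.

0.0232

By Bayes' rule, posterior ∝ prior × likelihood:
  Urn I: 0.3 × 0.185 × 0.28 = 0.01554
  Urn V: 0.28 × 0.01 × 0.164 = 0.0004592
  Urn III: 0.16 × 0.2375 × 0.074 = 0.002812
  Urn IV: 0.26 × 0.135 × 0.0275 = 0.00096525
Total = 0.01977645.
P(Urn V | evidence) = 0.0004592 / 0.01977645 ≈ 0.0232.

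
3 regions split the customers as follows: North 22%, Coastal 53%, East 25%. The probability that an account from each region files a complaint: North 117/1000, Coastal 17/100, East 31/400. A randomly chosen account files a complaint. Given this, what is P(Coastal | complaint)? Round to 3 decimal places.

0.666

By Bayes' rule, posterior ∝ prior × likelihood:
  North: 0.22 × 0.117 = 0.02574
  Coastal: 0.53 × 0.17 = 0.0901
  East: 0.25 × 0.0775 = 0.019375
Normalizing constant = 0.135215.
P(Coastal | evidence) = 0.0901 / 0.135215 ≈ 0.666.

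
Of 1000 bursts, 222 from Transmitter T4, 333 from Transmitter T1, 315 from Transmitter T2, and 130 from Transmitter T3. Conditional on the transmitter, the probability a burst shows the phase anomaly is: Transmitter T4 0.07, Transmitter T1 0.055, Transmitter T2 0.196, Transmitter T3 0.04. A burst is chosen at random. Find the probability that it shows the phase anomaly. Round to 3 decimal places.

0.101

By Bayes' rule, posterior ∝ prior × likelihood:
  Transmitter T4: 0.222 × 0.07 = 0.01554
  Transmitter T1: 0.333 × 0.055 = 0.018315
  Transmitter T2: 0.315 × 0.196 = 0.06174
  Transmitter T3: 0.13 × 0.04 = 0.0052
P(anomaly) = 0.01554 + 0.018315 + 0.06174 + 0.0052 = 0.100795 → 0.101.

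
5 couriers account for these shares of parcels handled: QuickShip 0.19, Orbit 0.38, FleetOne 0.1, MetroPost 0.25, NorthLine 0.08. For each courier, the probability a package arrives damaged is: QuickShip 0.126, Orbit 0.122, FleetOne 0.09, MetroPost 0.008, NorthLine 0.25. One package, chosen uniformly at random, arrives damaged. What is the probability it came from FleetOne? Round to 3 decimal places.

0.089

Unnormalized posteriors (prior × likelihood):
  QuickShip: 0.19 × 0.126 = 0.02394
  Orbit: 0.38 × 0.122 = 0.04636
  FleetOne: 0.1 × 0.09 = 0.009
  MetroPost: 0.25 × 0.008 = 0.002
  NorthLine: 0.08 × 0.25 = 0.02
Normalizing constant = 0.1013.
P(FleetOne | evidence) = 0.009 / 0.1013 ≈ 0.089.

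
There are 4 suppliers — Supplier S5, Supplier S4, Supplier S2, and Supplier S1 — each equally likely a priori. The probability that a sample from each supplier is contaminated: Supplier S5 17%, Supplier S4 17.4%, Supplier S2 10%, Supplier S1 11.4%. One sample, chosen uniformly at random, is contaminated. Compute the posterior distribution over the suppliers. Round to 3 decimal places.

With a uniform prior (1/4 each), posterior ∝ likelihood:
  Supplier S5: 0.17
  Supplier S4: 0.174
  Supplier S2: 0.1
  Supplier S1: 0.114
Sum = 0.558.
P(Supplier S5 | contaminated) = 0.17/0.558 ≈ 0.305
P(Supplier S4 | contaminated) = 0.174/0.558 ≈ 0.312
P(Supplier S2 | contaminated) = 0.1/0.558 ≈ 0.179
P(Supplier S1 | contaminated) = 0.114/0.558 ≈ 0.204

Supplier S5 0.305, Supplier S4 0.312, Supplier S2 0.179, Supplier S1 0.204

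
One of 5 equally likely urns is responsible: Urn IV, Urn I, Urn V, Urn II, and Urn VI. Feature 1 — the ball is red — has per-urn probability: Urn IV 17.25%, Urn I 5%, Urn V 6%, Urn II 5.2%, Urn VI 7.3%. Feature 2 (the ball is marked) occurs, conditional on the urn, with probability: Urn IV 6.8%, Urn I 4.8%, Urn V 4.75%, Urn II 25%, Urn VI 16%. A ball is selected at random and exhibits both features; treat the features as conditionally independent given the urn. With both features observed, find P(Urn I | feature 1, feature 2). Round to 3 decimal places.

Since the prior is uniform, the posterior is proportional to the likelihood:
  Urn IV: 0.1725 × 0.068 = 0.01173
  Urn I: 0.05 × 0.048 = 0.0024
  Urn V: 0.06 × 0.0475 = 0.00285
  Urn II: 0.052 × 0.25 = 0.013
  Urn VI: 0.073 × 0.16 = 0.01168
Normalizing constant = 0.04166.
P(Urn I | evidence) = 0.0024 / 0.04166 ≈ 0.058.

0.058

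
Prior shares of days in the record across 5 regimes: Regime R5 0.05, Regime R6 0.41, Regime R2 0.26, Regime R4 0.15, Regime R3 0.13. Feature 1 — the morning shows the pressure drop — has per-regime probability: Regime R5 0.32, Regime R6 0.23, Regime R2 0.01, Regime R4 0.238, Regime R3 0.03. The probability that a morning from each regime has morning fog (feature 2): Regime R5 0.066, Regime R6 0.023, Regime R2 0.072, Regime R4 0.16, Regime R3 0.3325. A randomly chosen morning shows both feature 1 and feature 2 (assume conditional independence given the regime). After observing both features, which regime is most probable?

Regime R4

Compute prior × likelihood for every hypothesis:
  Regime R5: 0.05 × 0.32 × 0.066 = 0.001056
  Regime R6: 0.41 × 0.23 × 0.023 = 0.0021689
  Regime R2: 0.26 × 0.01 × 0.072 = 0.0001872
  Regime R4: 0.15 × 0.238 × 0.16 = 0.005712
  Regime R3: 0.13 × 0.03 × 0.3325 = 0.00129675
Total = 0.01042085.
Largest term belongs to Regime R4, so Regime R4 is most probable.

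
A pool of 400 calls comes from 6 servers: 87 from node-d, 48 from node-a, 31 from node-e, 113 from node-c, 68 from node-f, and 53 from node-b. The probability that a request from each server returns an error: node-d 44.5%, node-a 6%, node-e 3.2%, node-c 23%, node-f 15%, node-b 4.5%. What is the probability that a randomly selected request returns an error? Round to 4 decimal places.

Compute prior × likelihood for every hypothesis:
  node-d: 0.2175 × 0.445 = 0.0967875
  node-a: 0.12 × 0.06 = 0.0072
  node-e: 0.0775 × 0.032 = 0.00248
  node-c: 0.2825 × 0.23 = 0.064975
  node-f: 0.17 × 0.15 = 0.0255
  node-b: 0.1325 × 0.045 = 0.0059625
P(error) = 0.0967875 + 0.0072 + 0.00248 + 0.064975 + 0.0255 + 0.0059625 = 0.202905 → 0.2029.

0.2029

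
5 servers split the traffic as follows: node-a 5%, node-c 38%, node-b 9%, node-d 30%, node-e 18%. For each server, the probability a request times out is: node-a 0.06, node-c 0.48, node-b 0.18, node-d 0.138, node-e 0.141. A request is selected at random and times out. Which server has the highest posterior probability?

Unnormalized posteriors (prior × likelihood):
  node-a: 0.05 × 0.06 = 0.003
  node-c: 0.38 × 0.48 = 0.1824
  node-b: 0.09 × 0.18 = 0.0162
  node-d: 0.3 × 0.138 = 0.0414
  node-e: 0.18 × 0.141 = 0.02538
Normalizing constant = 0.26838.
Largest term belongs to node-c, so node-c is most probable.

node-c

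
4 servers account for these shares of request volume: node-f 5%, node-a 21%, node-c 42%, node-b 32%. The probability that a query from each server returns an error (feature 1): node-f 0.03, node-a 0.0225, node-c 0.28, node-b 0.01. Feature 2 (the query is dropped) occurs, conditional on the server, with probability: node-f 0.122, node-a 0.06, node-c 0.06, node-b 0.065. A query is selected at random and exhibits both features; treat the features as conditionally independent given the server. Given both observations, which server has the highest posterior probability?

node-c

Unnormalized posteriors (prior × likelihood):
  node-f: 0.05 × 0.03 × 0.122 = 0.000183
  node-a: 0.21 × 0.0225 × 0.06 = 0.0002835
  node-c: 0.42 × 0.28 × 0.06 = 0.007056
  node-b: 0.32 × 0.01 × 0.065 = 0.000208
Total = 0.0077305.
Largest term belongs to node-c, so node-c is most probable.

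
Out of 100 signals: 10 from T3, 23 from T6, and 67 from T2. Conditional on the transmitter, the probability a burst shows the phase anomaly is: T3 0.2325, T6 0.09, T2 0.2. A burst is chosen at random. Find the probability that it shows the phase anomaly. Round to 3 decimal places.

0.178

Prior × likelihood for each hypothesis:
  T3: 0.1 × 0.2325 = 0.02325
  T6: 0.23 × 0.09 = 0.0207
  T2: 0.67 × 0.2 = 0.134
P(anomaly) = 0.02325 + 0.0207 + 0.134 = 0.17795 → 0.178.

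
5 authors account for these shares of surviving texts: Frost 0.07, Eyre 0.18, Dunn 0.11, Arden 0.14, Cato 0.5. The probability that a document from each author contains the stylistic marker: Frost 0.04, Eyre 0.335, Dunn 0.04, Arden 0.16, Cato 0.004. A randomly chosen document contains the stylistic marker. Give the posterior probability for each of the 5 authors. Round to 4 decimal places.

Frost 0.0305, Eyre 0.6561, Dunn 0.0479, Arden 0.2437, Cato 0.0218

Unnormalized posteriors (prior × likelihood):
  Frost: 0.07 × 0.04 = 0.0028
  Eyre: 0.18 × 0.335 = 0.0603
  Dunn: 0.11 × 0.04 = 0.0044
  Arden: 0.14 × 0.16 = 0.0224
  Cato: 0.5 × 0.004 = 0.002
Total = 0.0919.
P(Frost | marker) = 0.0028/0.0919 ≈ 0.0305
P(Eyre | marker) = 0.0603/0.0919 ≈ 0.6561
P(Dunn | marker) = 0.0044/0.0919 ≈ 0.0479
P(Arden | marker) = 0.0224/0.0919 ≈ 0.2437
P(Cato | marker) = 0.002/0.0919 ≈ 0.0218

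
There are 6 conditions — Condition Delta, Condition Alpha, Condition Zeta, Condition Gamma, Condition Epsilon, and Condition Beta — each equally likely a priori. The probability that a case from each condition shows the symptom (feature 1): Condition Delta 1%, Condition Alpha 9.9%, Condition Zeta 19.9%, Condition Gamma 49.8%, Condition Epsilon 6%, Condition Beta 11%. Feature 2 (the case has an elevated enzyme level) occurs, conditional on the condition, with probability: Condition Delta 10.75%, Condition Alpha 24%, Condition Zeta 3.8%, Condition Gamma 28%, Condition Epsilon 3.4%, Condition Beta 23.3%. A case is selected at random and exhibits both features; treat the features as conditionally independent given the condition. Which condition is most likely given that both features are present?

With a uniform prior (1/6 each), posterior ∝ likelihood:
  Condition Delta: 0.01 × 0.1075 = 0.001075
  Condition Alpha: 0.099 × 0.24 = 0.02376
  Condition Zeta: 0.199 × 0.038 = 0.007562
  Condition Gamma: 0.498 × 0.28 = 0.13944
  Condition Epsilon: 0.06 × 0.034 = 0.00204
  Condition Beta: 0.11 × 0.233 = 0.02563
Sum = 0.199507.
Largest term belongs to Condition Gamma, so Condition Gamma is most probable.

Condition Gamma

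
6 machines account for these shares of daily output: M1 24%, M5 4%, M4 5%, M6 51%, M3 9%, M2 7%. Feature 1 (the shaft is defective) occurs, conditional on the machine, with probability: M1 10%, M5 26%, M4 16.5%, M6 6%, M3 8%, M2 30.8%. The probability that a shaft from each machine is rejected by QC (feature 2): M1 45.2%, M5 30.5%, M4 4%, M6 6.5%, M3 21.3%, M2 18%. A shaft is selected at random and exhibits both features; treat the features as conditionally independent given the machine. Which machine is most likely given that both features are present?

M1

Compute prior × likelihood for every hypothesis:
  M1: 0.24 × 0.1 × 0.452 = 0.010848
  M5: 0.04 × 0.26 × 0.305 = 0.003172
  M4: 0.05 × 0.165 × 0.04 = 0.00033
  M6: 0.51 × 0.06 × 0.065 = 0.001989
  M3: 0.09 × 0.08 × 0.213 = 0.0015336
  M2: 0.07 × 0.308 × 0.18 = 0.0038808
Sum = 0.0217534.
Largest term belongs to M1, so M1 is most probable.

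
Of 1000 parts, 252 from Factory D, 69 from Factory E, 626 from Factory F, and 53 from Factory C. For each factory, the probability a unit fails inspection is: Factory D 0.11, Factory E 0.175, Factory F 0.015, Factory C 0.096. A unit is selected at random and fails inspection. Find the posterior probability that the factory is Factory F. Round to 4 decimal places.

By Bayes' rule, posterior ∝ prior × likelihood:
  Factory D: 0.252 × 0.11 = 0.02772
  Factory E: 0.069 × 0.175 = 0.012075
  Factory F: 0.626 × 0.015 = 0.00939
  Factory C: 0.053 × 0.096 = 0.005088
Normalizing constant = 0.054273.
P(Factory F | evidence) = 0.00939 / 0.054273 ≈ 0.1730.

0.1730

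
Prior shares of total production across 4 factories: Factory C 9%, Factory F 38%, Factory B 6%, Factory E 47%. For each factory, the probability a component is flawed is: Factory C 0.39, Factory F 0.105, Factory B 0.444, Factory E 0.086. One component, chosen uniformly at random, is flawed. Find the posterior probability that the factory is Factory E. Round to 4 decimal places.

By Bayes' rule, posterior ∝ prior × likelihood:
  Factory C: 0.09 × 0.39 = 0.0351
  Factory F: 0.38 × 0.105 = 0.0399
  Factory B: 0.06 × 0.444 = 0.02664
  Factory E: 0.47 × 0.086 = 0.04042
Total = 0.14206.
P(Factory E | evidence) = 0.04042 / 0.14206 ≈ 0.2845.

0.2845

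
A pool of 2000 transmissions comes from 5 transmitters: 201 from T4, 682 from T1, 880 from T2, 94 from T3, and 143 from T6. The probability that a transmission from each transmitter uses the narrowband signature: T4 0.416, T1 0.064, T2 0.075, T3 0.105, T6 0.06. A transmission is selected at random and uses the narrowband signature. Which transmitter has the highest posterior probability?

By Bayes' rule, posterior ∝ prior × likelihood:
  T4: 0.1005 × 0.416 = 0.041808
  T1: 0.341 × 0.064 = 0.021824
  T2: 0.44 × 0.075 = 0.033
  T3: 0.047 × 0.105 = 0.004935
  T6: 0.0715 × 0.06 = 0.00429
Total = 0.105857.
Largest term belongs to T4, so T4 is most probable.

T4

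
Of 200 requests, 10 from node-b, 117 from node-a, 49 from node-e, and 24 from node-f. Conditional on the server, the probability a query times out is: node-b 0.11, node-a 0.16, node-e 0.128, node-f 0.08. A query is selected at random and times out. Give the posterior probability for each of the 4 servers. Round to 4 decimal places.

node-b 0.0393, node-a 0.6683, node-e 0.2239, node-f 0.0685

By Bayes' rule, posterior ∝ prior × likelihood:
  node-b: 0.05 × 0.11 = 0.0055
  node-a: 0.585 × 0.16 = 0.0936
  node-e: 0.245 × 0.128 = 0.03136
  node-f: 0.12 × 0.08 = 0.0096
Normalizing constant = 0.14006.
P(node-b | timeout) = 0.0055/0.14006 ≈ 0.0393
P(node-a | timeout) = 0.0936/0.14006 ≈ 0.6683
P(node-e | timeout) = 0.03136/0.14006 ≈ 0.2239
P(node-f | timeout) = 0.0096/0.14006 ≈ 0.0685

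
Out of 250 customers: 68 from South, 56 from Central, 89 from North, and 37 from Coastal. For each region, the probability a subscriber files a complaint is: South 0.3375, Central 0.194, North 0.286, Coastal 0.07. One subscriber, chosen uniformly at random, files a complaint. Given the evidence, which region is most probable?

North

Prior × likelihood for each hypothesis:
  South: 0.272 × 0.3375 = 0.0918
  Central: 0.224 × 0.194 = 0.043456
  North: 0.356 × 0.286 = 0.101816
  Coastal: 0.148 × 0.07 = 0.01036
Normalizing constant = 0.247432.
Largest term belongs to North, so North is most probable.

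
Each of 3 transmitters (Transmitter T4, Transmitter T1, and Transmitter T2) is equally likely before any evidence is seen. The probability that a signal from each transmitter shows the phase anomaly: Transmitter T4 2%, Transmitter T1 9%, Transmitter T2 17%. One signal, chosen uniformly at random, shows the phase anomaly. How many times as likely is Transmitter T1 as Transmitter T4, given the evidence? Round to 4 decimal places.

4.5000

With a uniform prior (1/3 each), posterior ∝ likelihood:
  Transmitter T4: 0.02
  Transmitter T1: 0.09
  Transmitter T2: 0.17
Sum = 0.28.
The ratio is 0.09 / 0.02 (the normalizer cancels) = 4.5000.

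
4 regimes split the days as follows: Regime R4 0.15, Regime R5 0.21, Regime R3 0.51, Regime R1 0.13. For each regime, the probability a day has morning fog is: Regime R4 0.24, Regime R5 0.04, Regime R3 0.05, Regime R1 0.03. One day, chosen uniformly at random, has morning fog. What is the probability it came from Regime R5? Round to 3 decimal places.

0.114

By Bayes' rule, posterior ∝ prior × likelihood:
  Regime R4: 0.15 × 0.24 = 0.036
  Regime R5: 0.21 × 0.04 = 0.0084
  Regime R3: 0.51 × 0.05 = 0.0255
  Regime R1: 0.13 × 0.03 = 0.0039
Sum = 0.0738.
P(Regime R5 | evidence) = 0.0084 / 0.0738 ≈ 0.114.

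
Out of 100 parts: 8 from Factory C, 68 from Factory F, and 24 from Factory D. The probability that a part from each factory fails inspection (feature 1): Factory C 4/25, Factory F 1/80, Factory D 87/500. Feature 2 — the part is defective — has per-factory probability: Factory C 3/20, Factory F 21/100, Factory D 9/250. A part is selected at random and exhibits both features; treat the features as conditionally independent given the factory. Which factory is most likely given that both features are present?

Factory C

Compute prior × likelihood for every hypothesis:
  Factory C: 0.08 × 0.16 × 0.15 = 0.00192
  Factory F: 0.68 × 0.0125 × 0.21 = 0.001785
  Factory D: 0.24 × 0.174 × 0.036 = 0.00150336
Total = 0.00520836.
Largest term belongs to Factory C, so Factory C is most probable.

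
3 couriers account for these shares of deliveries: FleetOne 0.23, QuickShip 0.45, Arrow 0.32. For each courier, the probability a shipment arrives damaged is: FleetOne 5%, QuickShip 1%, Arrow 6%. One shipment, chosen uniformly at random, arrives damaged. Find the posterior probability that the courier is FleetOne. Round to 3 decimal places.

Compute prior × likelihood for every hypothesis:
  FleetOne: 0.23 × 0.05 = 0.0115
  QuickShip: 0.45 × 0.01 = 0.0045
  Arrow: 0.32 × 0.06 = 0.0192
Normalizing constant = 0.0352.
P(FleetOne | evidence) = 0.0115 / 0.0352 ≈ 0.327.

0.327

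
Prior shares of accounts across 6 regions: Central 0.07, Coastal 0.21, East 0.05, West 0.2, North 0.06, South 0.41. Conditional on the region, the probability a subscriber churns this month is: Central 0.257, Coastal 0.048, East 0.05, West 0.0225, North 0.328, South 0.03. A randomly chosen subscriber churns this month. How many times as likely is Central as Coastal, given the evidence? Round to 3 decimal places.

Unnormalized posteriors (prior × likelihood):
  Central: 0.07 × 0.257 = 0.01799
  Coastal: 0.21 × 0.048 = 0.01008
  East: 0.05 × 0.05 = 0.0025
  West: 0.2 × 0.0225 = 0.0045
  North: 0.06 × 0.328 = 0.01968
  South: 0.41 × 0.03 = 0.0123
Sum = 0.06705.
The ratio is 0.01799 / 0.01008 (the normalizer cancels) = 1.785.

1.785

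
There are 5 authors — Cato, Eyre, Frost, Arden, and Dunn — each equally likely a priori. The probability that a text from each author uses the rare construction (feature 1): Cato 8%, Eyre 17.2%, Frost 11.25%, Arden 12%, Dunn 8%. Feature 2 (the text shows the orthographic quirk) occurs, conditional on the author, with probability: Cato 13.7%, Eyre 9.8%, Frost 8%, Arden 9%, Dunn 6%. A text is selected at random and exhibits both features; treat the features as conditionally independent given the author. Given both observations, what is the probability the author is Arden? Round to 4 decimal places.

Since the prior is uniform, the posterior is proportional to the likelihood:
  Cato: 0.08 × 0.137 = 0.01096
  Eyre: 0.172 × 0.098 = 0.016856
  Frost: 0.1125 × 0.08 = 0.009
  Arden: 0.12 × 0.09 = 0.0108
  Dunn: 0.08 × 0.06 = 0.0048
Normalizing constant = 0.052416.
P(Arden | evidence) = 0.0108 / 0.052416 ≈ 0.2060.

0.2060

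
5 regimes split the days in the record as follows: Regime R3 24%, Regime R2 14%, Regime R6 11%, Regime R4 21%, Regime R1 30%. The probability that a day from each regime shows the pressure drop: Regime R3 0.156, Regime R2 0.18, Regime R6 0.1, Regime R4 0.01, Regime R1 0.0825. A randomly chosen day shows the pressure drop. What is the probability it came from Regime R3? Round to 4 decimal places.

Unnormalized posteriors (prior × likelihood):
  Regime R3: 0.24 × 0.156 = 0.03744
  Regime R2: 0.14 × 0.18 = 0.0252
  Regime R6: 0.11 × 0.1 = 0.011
  Regime R4: 0.21 × 0.01 = 0.0021
  Regime R1: 0.3 × 0.0825 = 0.02475
Total = 0.10049.
P(Regime R3 | evidence) = 0.03744 / 0.10049 ≈ 0.3726.

0.3726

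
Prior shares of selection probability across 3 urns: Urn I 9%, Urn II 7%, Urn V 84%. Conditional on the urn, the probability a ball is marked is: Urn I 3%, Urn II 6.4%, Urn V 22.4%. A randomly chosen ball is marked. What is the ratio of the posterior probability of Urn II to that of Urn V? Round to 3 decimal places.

By Bayes' rule, posterior ∝ prior × likelihood:
  Urn I: 0.09 × 0.03 = 0.0027
  Urn II: 0.07 × 0.064 = 0.00448
  Urn V: 0.84 × 0.224 = 0.18816
Sum = 0.19534.
The ratio is 0.00448 / 0.18816 (the normalizer cancels) = 0.024.

0.024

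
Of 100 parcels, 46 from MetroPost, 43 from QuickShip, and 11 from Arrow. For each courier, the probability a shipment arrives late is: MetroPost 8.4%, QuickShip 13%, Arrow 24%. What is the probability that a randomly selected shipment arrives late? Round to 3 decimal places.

0.121

By Bayes' rule, posterior ∝ prior × likelihood:
  MetroPost: 0.46 × 0.084 = 0.03864
  QuickShip: 0.43 × 0.13 = 0.0559
  Arrow: 0.11 × 0.24 = 0.0264
P(late) = 0.03864 + 0.0559 + 0.0264 = 0.12094 → 0.121.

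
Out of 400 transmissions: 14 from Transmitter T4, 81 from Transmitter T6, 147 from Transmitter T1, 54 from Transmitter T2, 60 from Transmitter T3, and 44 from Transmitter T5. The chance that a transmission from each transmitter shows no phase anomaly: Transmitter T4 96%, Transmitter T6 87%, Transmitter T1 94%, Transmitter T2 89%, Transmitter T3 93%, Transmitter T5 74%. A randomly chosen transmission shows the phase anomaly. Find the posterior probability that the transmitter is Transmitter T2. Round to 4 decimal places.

0.1432

Taking complements, P(anomaly | each) = Transmitter T4 0.04, Transmitter T6 0.13, Transmitter T1 0.06, Transmitter T2 0.11, Transmitter T3 0.07, Transmitter T5 0.26.
Prior × likelihood for each hypothesis:
  Transmitter T4: 0.035 × 0.04 = 0.0014
  Transmitter T6: 0.2025 × 0.13 = 0.026325
  Transmitter T1: 0.3675 × 0.06 = 0.02205
  Transmitter T2: 0.135 × 0.11 = 0.01485
  Transmitter T3: 0.15 × 0.07 = 0.0105
  Transmitter T5: 0.11 × 0.26 = 0.0286
Total = 0.103725.
P(Transmitter T2 | evidence) = 0.01485 / 0.103725 ≈ 0.1432.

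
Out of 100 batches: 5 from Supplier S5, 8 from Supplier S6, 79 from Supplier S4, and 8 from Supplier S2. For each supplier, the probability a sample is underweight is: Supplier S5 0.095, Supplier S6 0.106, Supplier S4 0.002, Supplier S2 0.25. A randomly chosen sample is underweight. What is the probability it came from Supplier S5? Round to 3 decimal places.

Unnormalized posteriors (prior × likelihood):
  Supplier S5: 0.05 × 0.095 = 0.00475
  Supplier S6: 0.08 × 0.106 = 0.00848
  Supplier S4: 0.79 × 0.002 = 0.00158
  Supplier S2: 0.08 × 0.25 = 0.02
Total = 0.03481.
P(Supplier S5 | evidence) = 0.00475 / 0.03481 ≈ 0.136.

0.136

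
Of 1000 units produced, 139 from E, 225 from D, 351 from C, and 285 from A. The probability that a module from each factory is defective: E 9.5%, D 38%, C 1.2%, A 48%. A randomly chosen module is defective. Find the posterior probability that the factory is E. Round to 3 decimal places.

0.055

Prior × likelihood for each hypothesis:
  E: 0.139 × 0.095 = 0.013205
  D: 0.225 × 0.38 = 0.0855
  C: 0.351 × 0.012 = 0.004212
  A: 0.285 × 0.48 = 0.1368
Normalizing constant = 0.239717.
P(E | evidence) = 0.013205 / 0.239717 ≈ 0.055.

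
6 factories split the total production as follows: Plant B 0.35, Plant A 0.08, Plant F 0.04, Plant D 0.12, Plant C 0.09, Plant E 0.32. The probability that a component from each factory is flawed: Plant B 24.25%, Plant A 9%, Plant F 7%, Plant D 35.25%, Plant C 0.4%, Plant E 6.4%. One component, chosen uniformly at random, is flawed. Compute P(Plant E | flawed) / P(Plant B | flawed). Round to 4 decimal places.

0.2413

Compute prior × likelihood for every hypothesis:
  Plant B: 0.35 × 0.2425 = 0.084875
  Plant A: 0.08 × 0.09 = 0.0072
  Plant F: 0.04 × 0.07 = 0.0028
  Plant D: 0.12 × 0.3525 = 0.0423
  Plant C: 0.09 × 0.004 = 0.00036
  Plant E: 0.32 × 0.064 = 0.02048
Sum = 0.158015.
The ratio is 0.02048 / 0.084875 (the normalizer cancels) = 0.2413.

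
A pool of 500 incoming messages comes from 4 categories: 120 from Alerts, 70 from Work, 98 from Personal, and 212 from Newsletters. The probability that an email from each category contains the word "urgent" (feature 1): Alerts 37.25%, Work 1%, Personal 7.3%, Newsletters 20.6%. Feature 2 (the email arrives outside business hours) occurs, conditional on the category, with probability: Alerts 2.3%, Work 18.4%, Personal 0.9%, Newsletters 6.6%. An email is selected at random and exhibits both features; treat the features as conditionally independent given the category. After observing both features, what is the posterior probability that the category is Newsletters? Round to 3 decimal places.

0.702

Unnormalized posteriors (prior × likelihood):
  Alerts: 0.24 × 0.3725 × 0.023 = 0.0020562
  Work: 0.14 × 0.01 × 0.184 = 0.0002576
  Personal: 0.196 × 0.073 × 0.009 = 0.000128772
  Newsletters: 0.424 × 0.206 × 0.066 = 0.005764704
Normalizing constant = 0.008207276.
P(Newsletters | evidence) = 0.005764704 / 0.008207276 ≈ 0.702.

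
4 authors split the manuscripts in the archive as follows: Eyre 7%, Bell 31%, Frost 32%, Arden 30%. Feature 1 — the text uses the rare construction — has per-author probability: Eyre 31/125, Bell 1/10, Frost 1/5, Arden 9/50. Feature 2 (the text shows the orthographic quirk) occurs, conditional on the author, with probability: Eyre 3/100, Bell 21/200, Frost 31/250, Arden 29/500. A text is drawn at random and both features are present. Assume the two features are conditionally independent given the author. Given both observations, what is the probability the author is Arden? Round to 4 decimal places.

Prior × likelihood for each hypothesis:
  Eyre: 0.07 × 0.248 × 0.03 = 0.0005208
  Bell: 0.31 × 0.1 × 0.105 = 0.003255
  Frost: 0.32 × 0.2 × 0.124 = 0.007936
  Arden: 0.3 × 0.18 × 0.058 = 0.003132
Total = 0.0148438.
P(Arden | evidence) = 0.003132 / 0.0148438 ≈ 0.2110.

0.2110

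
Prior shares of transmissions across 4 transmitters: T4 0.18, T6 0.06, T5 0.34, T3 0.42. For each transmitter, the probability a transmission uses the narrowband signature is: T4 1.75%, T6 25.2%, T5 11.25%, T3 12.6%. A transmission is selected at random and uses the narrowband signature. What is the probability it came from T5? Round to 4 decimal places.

0.3495

Prior × likelihood for each hypothesis:
  T4: 0.18 × 0.0175 = 0.00315
  T6: 0.06 × 0.252 = 0.01512
  T5: 0.34 × 0.1125 = 0.03825
  T3: 0.42 × 0.126 = 0.05292
Total = 0.10944.
P(T5 | evidence) = 0.03825 / 0.10944 ≈ 0.3495.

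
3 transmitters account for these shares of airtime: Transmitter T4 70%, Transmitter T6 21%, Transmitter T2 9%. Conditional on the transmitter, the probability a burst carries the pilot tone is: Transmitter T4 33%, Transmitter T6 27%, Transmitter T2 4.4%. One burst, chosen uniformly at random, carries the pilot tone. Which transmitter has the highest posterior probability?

Transmitter T4

By Bayes' rule, posterior ∝ prior × likelihood:
  Transmitter T4: 0.7 × 0.33 = 0.231
  Transmitter T6: 0.21 × 0.27 = 0.0567
  Transmitter T2: 0.09 × 0.044 = 0.00396
Total = 0.29166.
Largest term belongs to Transmitter T4, so Transmitter T4 is most probable.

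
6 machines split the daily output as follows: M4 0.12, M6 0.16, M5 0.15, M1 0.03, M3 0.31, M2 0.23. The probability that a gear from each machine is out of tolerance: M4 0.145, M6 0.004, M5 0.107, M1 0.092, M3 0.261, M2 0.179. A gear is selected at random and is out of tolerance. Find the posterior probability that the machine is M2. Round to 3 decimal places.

By Bayes' rule, posterior ∝ prior × likelihood:
  M4: 0.12 × 0.145 = 0.0174
  M6: 0.16 × 0.004 = 0.00064
  M5: 0.15 × 0.107 = 0.01605
  M1: 0.03 × 0.092 = 0.00276
  M3: 0.31 × 0.261 = 0.08091
  M2: 0.23 × 0.179 = 0.04117
Sum = 0.15893.
P(M2 | evidence) = 0.04117 / 0.15893 ≈ 0.259.

0.259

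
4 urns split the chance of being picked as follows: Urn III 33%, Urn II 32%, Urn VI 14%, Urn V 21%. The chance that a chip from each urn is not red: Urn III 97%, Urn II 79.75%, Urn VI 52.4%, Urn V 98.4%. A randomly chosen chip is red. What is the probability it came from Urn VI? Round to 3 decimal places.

Taking complements, P(red | each) = Urn III 0.03, Urn II 0.2025, Urn VI 0.476, Urn V 0.016.
By Bayes' rule, posterior ∝ prior × likelihood:
  Urn III: 0.33 × 0.03 = 0.0099
  Urn II: 0.32 × 0.2025 = 0.0648
  Urn VI: 0.14 × 0.476 = 0.06664
  Urn V: 0.21 × 0.016 = 0.00336
Total = 0.1447.
P(Urn VI | evidence) = 0.06664 / 0.1447 ≈ 0.461.

0.461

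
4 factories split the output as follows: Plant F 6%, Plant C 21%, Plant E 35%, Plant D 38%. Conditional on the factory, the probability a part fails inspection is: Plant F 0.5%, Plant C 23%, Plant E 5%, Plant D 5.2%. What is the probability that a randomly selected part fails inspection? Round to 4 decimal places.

0.0859

By Bayes' rule, posterior ∝ prior × likelihood:
  Plant F: 0.06 × 0.005 = 0.0003
  Plant C: 0.21 × 0.23 = 0.0483
  Plant E: 0.35 × 0.05 = 0.0175
  Plant D: 0.38 × 0.052 = 0.01976
P(nonconforming) = 0.0003 + 0.0483 + 0.0175 + 0.01976 = 0.08586 → 0.0859.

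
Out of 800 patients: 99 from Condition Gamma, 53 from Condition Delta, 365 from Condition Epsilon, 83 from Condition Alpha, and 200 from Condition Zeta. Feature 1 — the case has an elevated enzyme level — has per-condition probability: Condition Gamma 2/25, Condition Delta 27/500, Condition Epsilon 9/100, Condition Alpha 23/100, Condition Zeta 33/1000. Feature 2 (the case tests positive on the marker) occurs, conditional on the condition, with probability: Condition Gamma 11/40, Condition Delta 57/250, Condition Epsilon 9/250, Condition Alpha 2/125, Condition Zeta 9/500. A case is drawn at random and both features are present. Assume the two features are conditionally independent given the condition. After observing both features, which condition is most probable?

By Bayes' rule, posterior ∝ prior × likelihood:
  Condition Gamma: 0.12375 × 0.08 × 0.275 = 0.0027225
  Condition Delta: 0.06625 × 0.054 × 0.228 = 0.00081567
  Condition Epsilon: 0.45625 × 0.09 × 0.036 = 0.00147825
  Condition Alpha: 0.10375 × 0.23 × 0.016 = 0.0003818
  Condition Zeta: 0.25 × 0.033 × 0.018 = 0.0001485
Total = 0.00554672.
Largest term belongs to Condition Gamma, so Condition Gamma is most probable.

Condition Gamma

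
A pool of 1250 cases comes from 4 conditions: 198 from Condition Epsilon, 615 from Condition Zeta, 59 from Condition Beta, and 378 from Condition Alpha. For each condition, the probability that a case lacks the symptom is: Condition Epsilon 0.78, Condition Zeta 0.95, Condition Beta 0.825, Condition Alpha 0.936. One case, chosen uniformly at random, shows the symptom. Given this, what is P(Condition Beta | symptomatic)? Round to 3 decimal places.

Taking complements, P(symptomatic | each) = Condition Epsilon 0.22, Condition Zeta 0.05, Condition Beta 0.175, Condition Alpha 0.064.
By Bayes' rule, posterior ∝ prior × likelihood:
  Condition Epsilon: 0.1584 × 0.22 = 0.034848
  Condition Zeta: 0.492 × 0.05 = 0.0246
  Condition Beta: 0.0472 × 0.175 = 0.00826
  Condition Alpha: 0.3024 × 0.064 = 0.0193536
Normalizing constant = 0.0870616.
P(Condition Beta | evidence) = 0.00826 / 0.0870616 ≈ 0.095.

0.095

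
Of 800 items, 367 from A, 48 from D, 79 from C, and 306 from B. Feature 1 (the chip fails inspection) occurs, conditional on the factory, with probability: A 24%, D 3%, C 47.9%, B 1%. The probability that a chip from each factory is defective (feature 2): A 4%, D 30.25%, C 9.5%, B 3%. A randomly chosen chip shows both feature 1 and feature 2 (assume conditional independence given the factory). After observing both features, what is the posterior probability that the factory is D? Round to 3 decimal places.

0.057

Prior × likelihood for each hypothesis:
  A: 0.45875 × 0.24 × 0.04 = 0.004404
  D: 0.06 × 0.03 × 0.3025 = 0.0005445
  C: 0.09875 × 0.479 × 0.095 = 0.00449361875
  B: 0.3825 × 0.01 × 0.03 = 0.00011475
Normalizing constant = 0.00955686875.
P(D | evidence) = 0.0005445 / 0.00955686875 ≈ 0.057.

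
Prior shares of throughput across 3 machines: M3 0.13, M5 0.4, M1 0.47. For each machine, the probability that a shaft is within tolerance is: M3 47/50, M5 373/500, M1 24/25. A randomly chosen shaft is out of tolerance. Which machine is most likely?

Taking complements, P(oversize | each) = M3 0.06, M5 0.254, M1 0.04.
Unnormalized posteriors (prior × likelihood):
  M3: 0.13 × 0.06 = 0.0078
  M5: 0.4 × 0.254 = 0.1016
  M1: 0.47 × 0.04 = 0.0188
Normalizing constant = 0.1282.
Largest term belongs to M5, so M5 is most probable.

M5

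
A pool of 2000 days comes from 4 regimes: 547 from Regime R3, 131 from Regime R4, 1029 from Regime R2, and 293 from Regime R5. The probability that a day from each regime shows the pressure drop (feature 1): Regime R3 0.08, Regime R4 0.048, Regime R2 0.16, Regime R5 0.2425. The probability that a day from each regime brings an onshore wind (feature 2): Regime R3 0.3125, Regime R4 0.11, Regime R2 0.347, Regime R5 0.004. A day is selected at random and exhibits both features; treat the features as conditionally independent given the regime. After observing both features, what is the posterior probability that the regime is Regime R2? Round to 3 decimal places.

Unnormalized posteriors (prior × likelihood):
  Regime R3: 0.2735 × 0.08 × 0.3125 = 0.0068375
  Regime R4: 0.0655 × 0.048 × 0.11 = 0.00034584
  Regime R2: 0.5145 × 0.16 × 0.347 = 0.02856504
  Regime R5: 0.1465 × 0.2425 × 0.004 = 0.000142105
Normalizing constant = 0.035890485.
P(Regime R2 | evidence) = 0.02856504 / 0.035890485 ≈ 0.796.

0.796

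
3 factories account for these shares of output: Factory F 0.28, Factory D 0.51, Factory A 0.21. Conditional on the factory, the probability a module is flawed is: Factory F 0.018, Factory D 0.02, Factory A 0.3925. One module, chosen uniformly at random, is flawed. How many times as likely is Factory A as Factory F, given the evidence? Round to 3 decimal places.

16.354

By Bayes' rule, posterior ∝ prior × likelihood:
  Factory F: 0.28 × 0.018 = 0.00504
  Factory D: 0.51 × 0.02 = 0.0102
  Factory A: 0.21 × 0.3925 = 0.082425
Total = 0.097665.
The ratio is 0.082425 / 0.00504 (the normalizer cancels) = 16.354.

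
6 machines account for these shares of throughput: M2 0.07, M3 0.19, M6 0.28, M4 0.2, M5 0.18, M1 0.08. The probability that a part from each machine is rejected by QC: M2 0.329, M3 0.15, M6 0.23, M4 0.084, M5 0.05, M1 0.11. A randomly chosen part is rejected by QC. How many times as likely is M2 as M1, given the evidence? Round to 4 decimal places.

2.6170

Prior × likelihood for each hypothesis:
  M2: 0.07 × 0.329 = 0.02303
  M3: 0.19 × 0.15 = 0.0285
  M6: 0.28 × 0.23 = 0.0644
  M4: 0.2 × 0.084 = 0.0168
  M5: 0.18 × 0.05 = 0.009
  M1: 0.08 × 0.11 = 0.0088
Sum = 0.15053.
The ratio is 0.02303 / 0.0088 (the normalizer cancels) = 2.6170.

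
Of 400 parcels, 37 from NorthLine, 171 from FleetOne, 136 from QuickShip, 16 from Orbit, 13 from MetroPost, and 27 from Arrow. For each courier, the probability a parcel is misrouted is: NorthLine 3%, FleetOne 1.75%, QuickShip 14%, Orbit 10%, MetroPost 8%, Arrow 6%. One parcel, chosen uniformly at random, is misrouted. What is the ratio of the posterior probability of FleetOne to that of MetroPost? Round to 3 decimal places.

2.877

Compute prior × likelihood for every hypothesis:
  NorthLine: 0.0925 × 0.03 = 0.002775
  FleetOne: 0.4275 × 0.0175 = 0.00748125
  QuickShip: 0.34 × 0.14 = 0.0476
  Orbit: 0.04 × 0.1 = 0.004
  MetroPost: 0.0325 × 0.08 = 0.0026
  Arrow: 0.0675 × 0.06 = 0.00405
Normalizing constant = 0.06850625.
The ratio is 0.00748125 / 0.0026 (the normalizer cancels) = 2.877.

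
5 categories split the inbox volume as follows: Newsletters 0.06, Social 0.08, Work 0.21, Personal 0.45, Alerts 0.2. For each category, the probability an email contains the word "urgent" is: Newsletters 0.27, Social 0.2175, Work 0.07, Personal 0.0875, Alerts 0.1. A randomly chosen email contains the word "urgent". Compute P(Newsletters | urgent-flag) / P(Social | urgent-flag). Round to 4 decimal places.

0.9310

Compute prior × likelihood for every hypothesis:
  Newsletters: 0.06 × 0.27 = 0.0162
  Social: 0.08 × 0.2175 = 0.0174
  Work: 0.21 × 0.07 = 0.0147
  Personal: 0.45 × 0.0875 = 0.039375
  Alerts: 0.2 × 0.1 = 0.02
Total = 0.107675.
The ratio is 0.0162 / 0.0174 (the normalizer cancels) = 0.9310.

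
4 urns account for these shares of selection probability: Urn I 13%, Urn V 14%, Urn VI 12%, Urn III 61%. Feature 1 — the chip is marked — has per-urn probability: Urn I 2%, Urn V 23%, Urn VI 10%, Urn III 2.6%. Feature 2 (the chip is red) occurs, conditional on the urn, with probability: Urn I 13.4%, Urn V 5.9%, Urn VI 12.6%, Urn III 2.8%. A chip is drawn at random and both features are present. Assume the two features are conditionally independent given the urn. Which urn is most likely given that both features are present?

Urn V

Compute prior × likelihood for every hypothesis:
  Urn I: 0.13 × 0.02 × 0.134 = 0.0003484
  Urn V: 0.14 × 0.23 × 0.059 = 0.0018998
  Urn VI: 0.12 × 0.1 × 0.126 = 0.001512
  Urn III: 0.61 × 0.026 × 0.028 = 0.00044408
Normalizing constant = 0.00420428.
Largest term belongs to Urn V, so Urn V is most probable.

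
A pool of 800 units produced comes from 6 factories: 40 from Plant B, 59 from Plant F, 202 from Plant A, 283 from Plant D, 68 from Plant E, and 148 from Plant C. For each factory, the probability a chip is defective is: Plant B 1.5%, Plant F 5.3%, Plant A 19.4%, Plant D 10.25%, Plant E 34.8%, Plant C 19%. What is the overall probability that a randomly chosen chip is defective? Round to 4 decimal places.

0.1546

Unnormalized posteriors (prior × likelihood):
  Plant B: 0.05 × 0.015 = 0.00075
  Plant F: 0.07375 × 0.053 = 0.00390875
  Plant A: 0.2525 × 0.194 = 0.048985
  Plant D: 0.35375 × 0.1025 = 0.036259375
  Plant E: 0.085 × 0.348 = 0.02958
  Plant C: 0.185 × 0.19 = 0.03515
P(defective) = 0.00075 + 0.00390875 + 0.048985 + 0.036259375 + 0.02958 + 0.03515 = 0.154633125 → 0.1546.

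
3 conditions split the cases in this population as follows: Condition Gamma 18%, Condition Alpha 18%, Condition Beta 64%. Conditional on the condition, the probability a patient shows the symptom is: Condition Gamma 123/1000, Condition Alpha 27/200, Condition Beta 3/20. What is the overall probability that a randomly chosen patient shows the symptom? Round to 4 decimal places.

Prior × likelihood for each hypothesis:
  Condition Gamma: 0.18 × 0.123 = 0.02214
  Condition Alpha: 0.18 × 0.135 = 0.0243
  Condition Beta: 0.64 × 0.15 = 0.096
P(symptomatic) = 0.02214 + 0.0243 + 0.096 = 0.14244 → 0.1424.

0.1424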